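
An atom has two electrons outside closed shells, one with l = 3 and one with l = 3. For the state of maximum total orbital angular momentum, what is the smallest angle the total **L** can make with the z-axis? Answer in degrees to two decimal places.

By the triangle rule, |l₁ − l₂| ≤ L ≤ l₁ + l₂.
L ∈ {0, 1, 2, 3, 4, 5, 6}.
The maximum is L = 6, with |L_tot| = ℏ√(6·7) = √42 ℏ.
The minimum angle with z is arccos(6/√42) ≈ 22.21°.

θ_min ≈ 22.21°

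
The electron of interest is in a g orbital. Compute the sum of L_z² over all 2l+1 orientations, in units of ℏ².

Σ(L_z)² = 60 ℏ²

A g state has l = 4.
m_l runs from −4 to 4, i.e. {-4, -3, -2, -1, 0, 1, 2, 3, 4}.
Summing m² from −4 to 4: Σ m_l² = 60.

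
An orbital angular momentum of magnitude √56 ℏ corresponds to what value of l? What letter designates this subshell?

l = 7 (k orbital)

Since |L|² = l(l+1)ℏ², l(l+1) = 56.
The positive root is l = 7.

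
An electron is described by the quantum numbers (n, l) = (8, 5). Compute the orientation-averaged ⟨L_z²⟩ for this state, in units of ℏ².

⟨L_z²⟩ = 10 ℏ²

m_l ∈ {-5, -4, -3, -2, -1, 0, 1, 2, 3, 4, 5}.
Average of L_z² over 11 states: 110/11 ℏ² = 10 ℏ².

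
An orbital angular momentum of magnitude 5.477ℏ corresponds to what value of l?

(|L|/ℏ)² = l(l+1) = 30.
The positive root is l = 5.

l = 5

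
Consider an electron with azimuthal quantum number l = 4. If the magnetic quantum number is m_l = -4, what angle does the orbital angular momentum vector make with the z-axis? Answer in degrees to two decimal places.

θ ≈ 153.43°

|L| = ℏ√(l(l+1)) = 2√5 ℏ.
L_z = m_l ℏ = −4ℏ.
cos θ = L_z/|L| = -4/√20, so θ ≈ 153.43°.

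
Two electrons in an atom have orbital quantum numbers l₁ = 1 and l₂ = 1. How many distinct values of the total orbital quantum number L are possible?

3

Angular momentum addition gives L = |l₁ − l₂|, …, l₁ + l₂.
L ∈ {0, 1, 2}.
That is 3 values.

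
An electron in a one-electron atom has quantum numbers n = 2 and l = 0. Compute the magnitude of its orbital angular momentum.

|L| = 0

|L| = ℏ√(l(l+1)) = ℏ√0 = 0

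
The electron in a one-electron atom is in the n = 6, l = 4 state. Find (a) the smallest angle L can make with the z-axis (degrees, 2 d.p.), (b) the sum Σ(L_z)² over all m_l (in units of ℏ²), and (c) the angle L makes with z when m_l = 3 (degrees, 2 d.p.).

cos θ_min = 4/√20, so θ_min ≈ 26.57°.
Σ m_l² = 60, so Σ(L_z)² = 60 ℏ².
For m_l = 3: cos θ = 3/√20, θ ≈ 47.87°.

θ_min ≈ 26.57°; Σ(L_z)² = 60 ℏ²; θ(m_l=3) ≈ 47.87°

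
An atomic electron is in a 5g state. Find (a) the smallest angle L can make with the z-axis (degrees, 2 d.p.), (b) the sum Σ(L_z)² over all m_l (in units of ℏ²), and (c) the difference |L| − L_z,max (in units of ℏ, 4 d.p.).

5g means n = 5, l = 4.
cos θ_min = 4/√20, so θ_min ≈ 26.57°.
Σ m_l² = 60, so Σ(L_z)² = 60 ℏ².
|L| − L_z,max = (2√5 − 4)ℏ ≈ 0.4721ℏ.

θ_min ≈ 26.57°; Σ(L_z)² = 60 ℏ²; |L|−L_z,max ≈ 0.4721ℏ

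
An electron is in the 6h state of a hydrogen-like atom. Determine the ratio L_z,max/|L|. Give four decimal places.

L_z,max/|L| = 0.9129

The 6h subshell has l = 5.
|L| = √30 ℏ ≈ 5.4772ℏ, while L_z,max = lℏ = 5ℏ.
L_z,max/|L| = 5/√30 = 0.9129.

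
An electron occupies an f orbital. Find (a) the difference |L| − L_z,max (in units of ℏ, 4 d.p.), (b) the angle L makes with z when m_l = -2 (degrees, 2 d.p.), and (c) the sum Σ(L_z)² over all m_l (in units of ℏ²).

|L|−L_z,max ≈ 0.4641ℏ; θ(m_l=-2) ≈ 125.26°; Σ(L_z)² = 28 ℏ²

The letter f corresponds to l = 3.
|L| − L_z,max = (2√3 − 3)ℏ ≈ 0.4641ℏ.
For m_l = -2: cos θ = -2/√12, θ ≈ 125.26°.
Σ m_l² = 28, so Σ(L_z)² = 28 ℏ².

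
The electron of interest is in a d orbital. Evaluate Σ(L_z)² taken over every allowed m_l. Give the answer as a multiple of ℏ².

The letter d corresponds to l = 2.
m_l ∈ {-2, -1, 0, 1, 2}.
Σ m_l² = 2·(1 + 4) = 10.

Σ(L_z)² = 10 ℏ²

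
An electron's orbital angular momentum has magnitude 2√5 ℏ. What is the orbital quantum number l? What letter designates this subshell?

l = 4 (g orbital)

(|L|/ℏ)² = l(l+1) = 20.
l² + l − 20 = 0 ⇒ l = 4.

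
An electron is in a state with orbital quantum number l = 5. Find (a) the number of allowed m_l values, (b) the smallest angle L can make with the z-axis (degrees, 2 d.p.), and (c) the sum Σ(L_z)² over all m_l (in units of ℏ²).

11 values; θ_min ≈ 24.09°; Σ(L_z)² = 110 ℏ²

There are 2l+1 = 11 values of m_l.
cos θ_min = 5/√30, so θ_min ≈ 24.09°.
Σ m_l² = 110, so Σ(L_z)² = 110 ℏ².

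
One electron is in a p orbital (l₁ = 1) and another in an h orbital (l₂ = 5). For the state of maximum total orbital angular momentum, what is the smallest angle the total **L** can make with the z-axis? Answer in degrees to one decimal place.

θ_min ≈ 22.2°

The total orbital quantum number L ranges from |l₁ − l₂| to l₁ + l₂ in integer steps.
L ∈ {4, 5, 6}.
The maximum is L = 6, with |L_tot| = ℏ√(6·7) = √42 ℏ.
The minimum angle with z is arccos(6/√42) ≈ 22.2°.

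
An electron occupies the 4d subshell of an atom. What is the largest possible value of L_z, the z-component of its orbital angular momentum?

L_z,max = 2ℏ

For 4d, l = 2.
L_z = m_l ℏ with m_l ∈ {−2, …, 2}; the maximum is m_l = 2.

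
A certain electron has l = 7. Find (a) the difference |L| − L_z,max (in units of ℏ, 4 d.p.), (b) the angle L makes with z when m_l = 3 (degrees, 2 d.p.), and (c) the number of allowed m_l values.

|L| − L_z,max = (2√14 − 7)ℏ ≈ 0.4833ℏ.
For m_l = 3: cos θ = 3/√56, θ ≈ 66.37°.
There are 2l+1 = 15 values of m_l.

|L|−L_z,max ≈ 0.4833ℏ; θ(m_l=3) ≈ 66.37°; 15 values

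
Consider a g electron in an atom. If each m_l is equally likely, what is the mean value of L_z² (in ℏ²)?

A g state has l = 4.
The allowed m_l values are -4, -3, -2, -1, 0, 1, 2, 3, 4.
Average of L_z² over 9 states: 60/9 ℏ² = 6.667 ℏ².

⟨L_z²⟩ = 6.667 ℏ²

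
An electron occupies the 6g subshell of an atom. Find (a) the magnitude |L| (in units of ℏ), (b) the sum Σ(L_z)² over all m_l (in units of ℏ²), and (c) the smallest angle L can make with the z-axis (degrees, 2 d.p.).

|L| = 2√5 ℏ ≈ 4.472ℏ; Σ(L_z)² = 60 ℏ²; θ_min ≈ 26.57°

For 6g, l = 4.
|L| = ℏ√(4·5) = 2√5 ℏ ≈ 4.472ℏ.
Σ m_l² = 60, so Σ(L_z)² = 60 ℏ².
cos θ_min = 4/√20, so θ_min ≈ 26.57°.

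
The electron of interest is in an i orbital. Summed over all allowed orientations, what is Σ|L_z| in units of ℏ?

The letter i corresponds to l = 6.
m_l runs from −6 to 6, i.e. {-6, -5, -4, -3, -2, -1, 0, 1, 2, 3, 4, 5, 6}.
Σ|m_l| = l(l+1) = 42.

Σ|L_z| = 42 ℏ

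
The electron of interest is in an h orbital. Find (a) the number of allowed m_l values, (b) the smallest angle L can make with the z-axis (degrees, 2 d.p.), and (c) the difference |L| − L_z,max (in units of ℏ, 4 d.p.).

The letter h corresponds to l = 5.
There are 2l+1 = 11 values of m_l.
cos θ_min = 5/√30, so θ_min ≈ 24.09°.
|L| − L_z,max = (√30 − 5)ℏ ≈ 0.4772ℏ.

11 values; θ_min ≈ 24.09°; |L|−L_z,max ≈ 0.4772ℏ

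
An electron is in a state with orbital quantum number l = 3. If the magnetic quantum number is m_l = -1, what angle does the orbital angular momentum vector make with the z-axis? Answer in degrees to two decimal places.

θ ≈ 106.78°

|L| = ℏ√(l(l+1)) = 2√3 ℏ.
L_z = m_l ℏ = −1ℏ.
cos θ = L_z/|L| = -1/√12, so θ ≈ 106.78°.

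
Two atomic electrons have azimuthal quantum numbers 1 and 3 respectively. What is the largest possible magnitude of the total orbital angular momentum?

|L_tot|_max = 2√5 ℏ ≈ 4.472ℏ

Angular momentum addition gives L = |l₁ − l₂|, …, l₁ + l₂.
L ∈ {2, 3, 4}.
The largest magnitude corresponds to L = 4: |L_tot| = ℏ√(4·5) = 2√5 ℏ.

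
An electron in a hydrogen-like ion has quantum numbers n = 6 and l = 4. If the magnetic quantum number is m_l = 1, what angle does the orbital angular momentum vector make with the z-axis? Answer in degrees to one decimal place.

θ ≈ 77.1°

|L|² = l(l+1)ℏ² = 20ℏ², so |L| = 2√5 ℏ.
L_z = m_l ℏ = 1ℏ.
cos θ = L_z/|L| = 1/√20, so θ ≈ 77.1°.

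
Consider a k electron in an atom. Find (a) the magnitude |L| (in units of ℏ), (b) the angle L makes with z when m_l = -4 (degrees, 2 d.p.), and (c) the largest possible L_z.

|L| = 2√14 ℏ ≈ 7.483ℏ; θ(m_l=-4) ≈ 122.31°; L_z,max = 7ℏ

For a k orbital, l = 7.
|L| = ℏ√(7·8) = 2√14 ℏ ≈ 7.483ℏ.
For m_l = -4: cos θ = -4/√56, θ ≈ 122.31°.
L_z,max = lℏ = 7ℏ.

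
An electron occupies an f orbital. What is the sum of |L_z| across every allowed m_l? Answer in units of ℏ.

Σ|L_z| = 12 ℏ

An f state has l = 3.
The allowed m_l values are -3, -2, -1, 0, 1, 2, 3.
Σ|m_l| = 2(1+2+…+3) = 12.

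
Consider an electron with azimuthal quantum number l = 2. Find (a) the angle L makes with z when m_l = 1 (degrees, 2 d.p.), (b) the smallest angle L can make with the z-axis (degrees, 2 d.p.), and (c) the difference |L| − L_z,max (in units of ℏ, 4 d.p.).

θ(m_l=1) ≈ 65.91°; θ_min ≈ 35.26°; |L|−L_z,max ≈ 0.4495ℏ

For m_l = 1: cos θ = 1/√6, θ ≈ 65.91°.
cos θ_min = 2/√6, so θ_min ≈ 35.26°.
|L| − L_z,max = (√6 − 2)ℏ ≈ 0.4495ℏ.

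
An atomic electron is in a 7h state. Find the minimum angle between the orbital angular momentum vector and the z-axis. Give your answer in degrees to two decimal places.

For 7h, l = 5.
|L|² = l(l+1)ℏ² = 30ℏ², so |L| = √30 ℏ.
The smallest angle corresponds to the largest L_z, i.e. m_l = l = 5, giving L_z = 5ℏ.
cos θ_min = 5/√30, so θ_min ≈ 24.09°.

θ_min ≈ 24.09°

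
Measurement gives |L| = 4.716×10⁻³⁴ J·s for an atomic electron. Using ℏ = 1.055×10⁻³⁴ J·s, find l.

l = 4

Dividing by ℏ: |L|/ℏ ≈ 4.470.
Set l(l+1) = 19.98; the integer solution is l = 4.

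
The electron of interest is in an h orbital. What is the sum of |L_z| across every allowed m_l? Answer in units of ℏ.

Σ|L_z| = 30 ℏ

H corresponds to l = 5.
m_l ∈ {-5, -4, -3, -2, -1, 0, 1, 2, 3, 4, 5}.
Σ|m_l| = l(l+1) = 30.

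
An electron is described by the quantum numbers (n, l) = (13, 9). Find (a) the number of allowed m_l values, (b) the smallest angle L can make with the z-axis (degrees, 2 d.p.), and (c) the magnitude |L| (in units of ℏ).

19 values; θ_min ≈ 18.43°; |L| = 3√10 ℏ ≈ 9.487ℏ

There are 2l+1 = 19 values of m_l.
cos θ_min = 9/√90, so θ_min ≈ 18.43°.
|L| = ℏ√(9·10) = 3√10 ℏ ≈ 9.487ℏ.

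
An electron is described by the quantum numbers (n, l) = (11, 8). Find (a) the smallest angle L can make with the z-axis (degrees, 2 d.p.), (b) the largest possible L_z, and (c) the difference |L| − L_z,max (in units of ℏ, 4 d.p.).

cos θ_min = 8/√72, so θ_min ≈ 19.47°.
L_z,max = lℏ = 8ℏ.
|L| − L_z,max = (6√2 − 8)ℏ ≈ 0.4853ℏ.

θ_min ≈ 19.47°; L_z,max = 8ℏ; |L|−L_z,max ≈ 0.4853ℏ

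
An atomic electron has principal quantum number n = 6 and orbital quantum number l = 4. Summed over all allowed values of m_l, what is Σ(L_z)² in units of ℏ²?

m_l ∈ {-4, -3, -2, -1, 0, 1, 2, 3, 4}.
Σ m_l² = l(l+1)(2l+1)/3 = 4·5·9/3 = 60.

Σ(L_z)² = 60 ℏ²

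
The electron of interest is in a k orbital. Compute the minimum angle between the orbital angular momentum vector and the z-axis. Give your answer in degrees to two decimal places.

θ_min ≈ 20.70°

For a k orbital, l = 7.
|L| = √(l(l+1)) ℏ = 2√14 ℏ.
The smallest angle corresponds to the largest L_z, i.e. m_l = l = 7, giving L_z = 7ℏ.
cos θ_min = 7/√56, so θ_min ≈ 20.70°.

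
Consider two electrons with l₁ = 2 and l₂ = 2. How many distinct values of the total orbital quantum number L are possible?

5

Angular momentum addition gives L = |l₁ − l₂|, …, l₁ + l₂.
L ∈ {0, 1, 2, 3, 4}.
That is 5 values.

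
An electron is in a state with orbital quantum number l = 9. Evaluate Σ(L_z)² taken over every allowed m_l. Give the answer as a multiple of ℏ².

m_l ∈ {-9, -8, -7, -6, -5, -4, -3, -2, -1, 0, 1, 2, 3, 4, 5, 6, 7, 8, 9}.
Σ m_l² = 2·(1 + 4 + 9 + 16 + 25 + 36 + 49 + 64 + 81) = 570.

Σ(L_z)² = 570 ℏ²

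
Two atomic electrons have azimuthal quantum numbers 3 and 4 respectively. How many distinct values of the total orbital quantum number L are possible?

Angular momentum addition gives L = |l₁ − l₂|, …, l₁ + l₂.
Allowed values: L = 1, 2, 3, 4, 5, 6, 7.
That is 7 values.

7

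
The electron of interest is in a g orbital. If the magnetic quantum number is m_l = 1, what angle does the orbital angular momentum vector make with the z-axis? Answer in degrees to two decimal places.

θ ≈ 77.08°

The letter g corresponds to l = 4.
|L| = √(l(l+1)) ℏ = 2√5 ℏ.
L_z = m_l ℏ = 1ℏ.
cos θ = L_z/|L| = 1/√20, so θ ≈ 77.08°.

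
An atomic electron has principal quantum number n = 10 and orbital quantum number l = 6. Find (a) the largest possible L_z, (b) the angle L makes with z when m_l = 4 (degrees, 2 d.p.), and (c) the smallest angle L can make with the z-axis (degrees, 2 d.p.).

L_z,max = 6ℏ; θ(m_l=4) ≈ 51.89°; θ_min ≈ 22.21°

L_z,max = lℏ = 6ℏ.
For m_l = 4: cos θ = 4/√42, θ ≈ 51.89°.
cos θ_min = 6/√42, so θ_min ≈ 22.21°.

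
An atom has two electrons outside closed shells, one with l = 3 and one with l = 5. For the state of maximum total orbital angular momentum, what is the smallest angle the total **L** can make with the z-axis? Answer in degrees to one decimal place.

θ_min ≈ 19.5°

By the triangle rule, |l₁ − l₂| ≤ L ≤ l₁ + l₂.
L ∈ {2, 3, 4, 5, 6, 7, 8}.
The maximum is L = 8, with |L_tot| = ℏ√(8·9) = 6√2 ℏ.
The minimum angle with z is arccos(8/√72) ≈ 19.5°.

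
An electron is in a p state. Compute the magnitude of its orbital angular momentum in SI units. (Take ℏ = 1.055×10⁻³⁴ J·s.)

For a p orbital, l = 1.
|L| = ℏ√(l(l+1)) = ℏ√(1·2) = √2 ℏ
Numerically, |L| = 1.414 × (1.055×10⁻³⁴ J·s) = 1.492×10⁻³⁴ J·s.

|L| = 1.492×10⁻³⁴ J·s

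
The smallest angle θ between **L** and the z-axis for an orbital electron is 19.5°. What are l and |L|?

At minimum angle, m_l = l, so cos θ = l/√(l(l+1)); cos²θ = l/(l+1) = 0.8886.
l = cos²θ/sin²θ ≈ 8.
Then |L| = ℏ√(8·9) = 6√2 ℏ.

l = 8, |L| = 6√2 ℏ ≈ 8.485ℏ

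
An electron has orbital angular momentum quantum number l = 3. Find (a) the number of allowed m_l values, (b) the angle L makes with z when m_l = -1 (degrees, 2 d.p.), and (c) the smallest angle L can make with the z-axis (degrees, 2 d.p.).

There are 2l+1 = 7 values of m_l.
For m_l = -1: cos θ = -1/√12, θ ≈ 106.78°.
cos θ_min = 3/√12, so θ_min ≈ 30.00°.

7 values; θ(m_l=-1) ≈ 106.78°; θ_min ≈ 30.00°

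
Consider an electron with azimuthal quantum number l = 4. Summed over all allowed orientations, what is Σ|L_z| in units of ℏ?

Σ|L_z| = 20 ℏ

The allowed m_l values are -4, -3, -2, -1, 0, 1, 2, 3, 4.
Σ|m_l| = l(l+1) = 20.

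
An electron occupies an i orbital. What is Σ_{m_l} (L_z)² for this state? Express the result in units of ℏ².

Σ(L_z)² = 182 ℏ²

The letter i corresponds to l = 6.
m_l ∈ {-6, -5, -4, -3, -2, -1, 0, 1, 2, 3, 4, 5, 6}.
Σ m_l² = l(l+1)(2l+1)/3 = 6·7·13/3 = 182.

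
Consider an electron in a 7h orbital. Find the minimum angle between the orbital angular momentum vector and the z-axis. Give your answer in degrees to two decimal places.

θ_min ≈ 24.09°

For 7h, l = 5.
|L| = √(l(l+1)) ℏ = √30 ℏ.
The smallest angle corresponds to the largest L_z, i.e. m_l = l = 5, giving L_z = 5ℏ.
cos θ_min = 5/√30, so θ_min ≈ 24.09°.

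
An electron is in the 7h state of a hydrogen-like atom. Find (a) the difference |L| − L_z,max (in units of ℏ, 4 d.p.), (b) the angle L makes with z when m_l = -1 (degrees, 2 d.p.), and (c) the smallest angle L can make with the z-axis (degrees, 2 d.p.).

The 7h subshell has l = 5.
|L| − L_z,max = (√30 − 5)ℏ ≈ 0.4772ℏ.
For m_l = -1: cos θ = -1/√30, θ ≈ 100.52°.
cos θ_min = 5/√30, so θ_min ≈ 24.09°.

|L|−L_z,max ≈ 0.4772ℏ; θ(m_l=-1) ≈ 100.52°; θ_min ≈ 24.09°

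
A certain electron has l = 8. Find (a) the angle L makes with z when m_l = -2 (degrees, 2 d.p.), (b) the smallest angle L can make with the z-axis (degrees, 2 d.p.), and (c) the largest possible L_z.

For m_l = -2: cos θ = -2/√72, θ ≈ 103.63°.
cos θ_min = 8/√72, so θ_min ≈ 19.47°.
L_z,max = lℏ = 8ℏ.

θ(m_l=-2) ≈ 103.63°; θ_min ≈ 19.47°; L_z,max = 8ℏ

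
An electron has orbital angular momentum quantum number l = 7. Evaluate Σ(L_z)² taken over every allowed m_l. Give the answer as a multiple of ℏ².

m_l ∈ {-7, -6, -5, -4, -3, -2, -1, 0, 1, 2, 3, 4, 5, 6, 7}.
Summing m² from −7 to 7: Σ m_l² = 280.

Σ(L_z)² = 280 ℏ²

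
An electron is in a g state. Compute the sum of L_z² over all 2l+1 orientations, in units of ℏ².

For a g orbital, l = 4.
m_l runs from −4 to 4, i.e. {-4, -3, -2, -1, 0, 1, 2, 3, 4}.
Σ m_l² = 2·(1 + 4 + 9 + 16) = 60.

Σ(L_z)² = 60 ℏ²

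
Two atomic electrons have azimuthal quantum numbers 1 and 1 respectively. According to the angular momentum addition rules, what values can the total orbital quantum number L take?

L = 0, 1, 2

By the triangle rule, |l₁ − l₂| ≤ L ≤ l₁ + l₂.
L ∈ {0, 1, 2}.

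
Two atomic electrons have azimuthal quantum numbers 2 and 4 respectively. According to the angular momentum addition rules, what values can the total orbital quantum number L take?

L = 2, 3, 4, 5, 6

Angular momentum addition gives L = |l₁ − l₂|, …, l₁ + l₂.
So L can be 2, 3, 4, 5, 6.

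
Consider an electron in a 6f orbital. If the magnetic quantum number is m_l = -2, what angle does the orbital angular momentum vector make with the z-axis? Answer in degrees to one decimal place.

The 6f subshell has l = 3.
|L| = ℏ√(l(l+1)) = 2√3 ℏ.
L_z = m_l ℏ = −2ℏ.
cos θ = L_z/|L| = -2/√12, so θ ≈ 125.3°.

θ ≈ 125.3°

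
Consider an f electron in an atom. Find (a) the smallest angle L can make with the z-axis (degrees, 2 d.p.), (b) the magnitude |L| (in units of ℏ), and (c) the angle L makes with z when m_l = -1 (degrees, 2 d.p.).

For an f orbital, l = 3.
cos θ_min = 3/√12, so θ_min ≈ 30.00°.
|L| = ℏ√(3·4) = 2√3 ℏ ≈ 3.464ℏ.
For m_l = -1: cos θ = -1/√12, θ ≈ 106.78°.

θ_min ≈ 30.00°; |L| = 2√3 ℏ ≈ 3.464ℏ; θ(m_l=-1) ≈ 106.78°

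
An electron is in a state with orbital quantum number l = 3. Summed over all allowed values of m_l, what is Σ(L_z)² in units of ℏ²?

Σ(L_z)² = 28 ℏ²

m_l runs from −3 to 3, i.e. {-3, -2, -1, 0, 1, 2, 3}.
Σ m_l² = 2·(1 + 4 + 9) = 28.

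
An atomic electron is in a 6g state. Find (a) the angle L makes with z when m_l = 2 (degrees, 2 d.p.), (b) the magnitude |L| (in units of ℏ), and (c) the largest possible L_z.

6g means n = 6, l = 4.
For m_l = 2: cos θ = 2/√20, θ ≈ 63.43°.
|L| = ℏ√(4·5) = 2√5 ℏ ≈ 4.472ℏ.
L_z,max = lℏ = 4ℏ.

θ(m_l=2) ≈ 63.43°; |L| = 2√5 ℏ ≈ 4.472ℏ; L_z,max = 4ℏ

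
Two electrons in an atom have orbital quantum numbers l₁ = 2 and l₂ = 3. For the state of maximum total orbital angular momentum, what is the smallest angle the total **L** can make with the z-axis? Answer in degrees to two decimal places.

Angular momentum addition gives L = |l₁ − l₂|, …, l₁ + l₂.
Allowed values: L = 1, 2, 3, 4, 5.
The maximum is L = 5, with |L_tot| = ℏ√(5·6) = √30 ℏ.
The minimum angle with z is arccos(5/√30) ≈ 24.09°.

θ_min ≈ 24.09°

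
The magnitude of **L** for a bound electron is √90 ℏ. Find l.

Since |L|² = l(l+1)ℏ², l(l+1) = 90.
l² + l − 90 = 0 ⇒ l = 9.

l = 9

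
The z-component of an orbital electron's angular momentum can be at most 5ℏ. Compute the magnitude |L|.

|L| = √30 ℏ ≈ 5.477ℏ

The maximum L_z equals lℏ, giving l = 5.
Then |L| = ℏ√(5·6) = √30 ℏ.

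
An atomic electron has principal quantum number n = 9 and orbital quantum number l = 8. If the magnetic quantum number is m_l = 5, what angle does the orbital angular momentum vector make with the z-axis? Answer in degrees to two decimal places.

θ ≈ 53.90°

|L|² = l(l+1)ℏ² = 72ℏ², so |L| = 6√2 ℏ.
L_z = m_l ℏ = 5ℏ.
cos θ = L_z/|L| = 5/√72, so θ ≈ 53.90°.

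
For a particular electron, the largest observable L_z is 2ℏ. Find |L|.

|L| = √6 ℏ ≈ 2.449ℏ

L_z,max = lℏ, so l = 2.
|L| = √(l(l+1)) ℏ = √6 ℏ.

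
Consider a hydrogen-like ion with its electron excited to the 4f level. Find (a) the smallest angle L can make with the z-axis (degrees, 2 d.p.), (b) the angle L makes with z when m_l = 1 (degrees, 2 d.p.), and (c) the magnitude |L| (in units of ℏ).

The 4f level has l = 3.
cos θ_min = 3/√12, so θ_min ≈ 30.00°.
For m_l = 1: cos θ = 1/√12, θ ≈ 73.22°.
|L| = ℏ√(3·4) = 2√3 ℏ ≈ 3.464ℏ.

θ_min ≈ 30.00°; θ(m_l=1) ≈ 73.22°; |L| = 2√3 ℏ ≈ 3.464ℏ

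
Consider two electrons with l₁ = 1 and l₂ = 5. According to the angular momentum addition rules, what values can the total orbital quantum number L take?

L runs from |1 − 5| = 4 to 1 + 5 = 6.
Allowed values: L = 4, 5, 6.

L = 4, 5, 6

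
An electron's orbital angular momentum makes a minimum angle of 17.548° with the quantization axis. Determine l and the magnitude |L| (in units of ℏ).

cos θ_min = l/√(l(l+1)) = √(l/(l+1)), so l/(l+1) = cos²(17.548°) = 0.9091.
l = cos²θ/sin²θ ≈ 10.
Then |L| = ℏ√(10·11) = √110 ℏ.

l = 10, |L| = √110 ℏ ≈ 10.488ℏ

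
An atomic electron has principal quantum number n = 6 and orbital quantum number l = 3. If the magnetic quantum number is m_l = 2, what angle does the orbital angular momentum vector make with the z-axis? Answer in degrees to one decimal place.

θ ≈ 54.7°

|L| = √(l(l+1)) ℏ = 2√3 ℏ.
L_z = m_l ℏ = 2ℏ.
cos θ = L_z/|L| = 2/√12, so θ ≈ 54.7°.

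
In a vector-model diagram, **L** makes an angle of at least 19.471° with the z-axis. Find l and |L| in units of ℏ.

cos θ_min = l/√(l(l+1)) = √(l/(l+1)), so l/(l+1) = cos²(19.471°) = 0.8889.
Solving: l = 8.
Then |L| = ℏ√(8·9) = 6√2 ℏ.

l = 8, |L| = 6√2 ℏ ≈ 8.485ℏ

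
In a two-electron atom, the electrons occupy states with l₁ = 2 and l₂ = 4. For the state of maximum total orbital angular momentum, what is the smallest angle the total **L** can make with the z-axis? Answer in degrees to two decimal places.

θ_min ≈ 22.21°

By the triangle rule, |l₁ − l₂| ≤ L ≤ l₁ + l₂.
Allowed values: L = 2, 3, 4, 5, 6.
The maximum is L = 6, with |L_tot| = ℏ√(6·7) = √42 ℏ.
The minimum angle with z is arccos(6/√42) ≈ 22.21°.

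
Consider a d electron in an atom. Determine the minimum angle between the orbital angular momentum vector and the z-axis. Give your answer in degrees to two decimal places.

θ_min ≈ 35.26°

A d state has l = 2.
|L| = ℏ√(l(l+1)) = √6 ℏ.
The smallest angle corresponds to the largest L_z, i.e. m_l = l = 2, giving L_z = 2ℏ.
cos θ_min = 2/√6, so θ_min ≈ 35.26°.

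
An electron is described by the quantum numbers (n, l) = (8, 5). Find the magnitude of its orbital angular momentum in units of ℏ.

|L| = √30 ℏ ≈ 5.477ℏ

|L| = ℏ√(l(l+1)) = ℏ√(5·6) = √30 ℏ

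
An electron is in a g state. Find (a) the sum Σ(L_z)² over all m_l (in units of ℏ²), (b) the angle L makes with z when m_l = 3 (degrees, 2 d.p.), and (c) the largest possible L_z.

Σ(L_z)² = 60 ℏ²; θ(m_l=3) ≈ 47.87°; L_z,max = 4ℏ

The letter g corresponds to l = 4.
Σ m_l² = 60, so Σ(L_z)² = 60 ℏ².
For m_l = 3: cos θ = 3/√20, θ ≈ 47.87°.
L_z,max = lℏ = 4ℏ.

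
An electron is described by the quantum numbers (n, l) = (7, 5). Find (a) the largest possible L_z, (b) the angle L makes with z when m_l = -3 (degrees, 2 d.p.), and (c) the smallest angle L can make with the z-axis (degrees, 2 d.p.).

L_z,max = 5ℏ; θ(m_l=-3) ≈ 123.21°; θ_min ≈ 24.09°

L_z,max = lℏ = 5ℏ.
For m_l = -3: cos θ = -3/√30, θ ≈ 123.21°.
cos θ_min = 5/√30, so θ_min ≈ 24.09°.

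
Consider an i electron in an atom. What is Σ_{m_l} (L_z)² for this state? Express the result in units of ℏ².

Σ(L_z)² = 182 ℏ²

For an i orbital, l = 6.
m_l runs from −6 to 6, i.e. {-6, -5, -4, -3, -2, -1, 0, 1, 2, 3, 4, 5, 6}.
Σ m_l² = 2·(1 + 4 + 9 + 16 + 25 + 36) = 182.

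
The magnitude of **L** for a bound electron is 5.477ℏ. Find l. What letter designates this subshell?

(|L|/ℏ)² = l(l+1) = 30.
Solving: l = 5.

l = 5 (h orbital)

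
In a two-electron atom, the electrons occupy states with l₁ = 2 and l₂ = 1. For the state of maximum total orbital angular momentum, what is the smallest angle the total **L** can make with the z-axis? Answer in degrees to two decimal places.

θ_min ≈ 30.00°

Angular momentum addition gives L = |l₁ − l₂|, …, l₁ + l₂.
So L can be 1, 2, 3.
The maximum is L = 3, with |L_tot| = ℏ√(3·4) = 2√3 ℏ.
The minimum angle with z is arccos(3/√12) ≈ 30.00°.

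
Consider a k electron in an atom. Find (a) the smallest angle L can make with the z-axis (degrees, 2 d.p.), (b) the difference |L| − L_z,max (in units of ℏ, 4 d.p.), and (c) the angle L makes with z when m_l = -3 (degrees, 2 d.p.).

The letter k corresponds to l = 7.
cos θ_min = 7/√56, so θ_min ≈ 20.70°.
|L| − L_z,max = (2√14 − 7)ℏ ≈ 0.4833ℏ.
For m_l = -3: cos θ = -3/√56, θ ≈ 113.63°.

θ_min ≈ 20.70°; |L|−L_z,max ≈ 0.4833ℏ; θ(m_l=-3) ≈ 113.63°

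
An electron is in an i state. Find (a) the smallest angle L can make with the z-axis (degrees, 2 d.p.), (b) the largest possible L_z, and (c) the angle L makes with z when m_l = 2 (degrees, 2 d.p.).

An i state has l = 6.
cos θ_min = 6/√42, so θ_min ≈ 22.21°.
L_z,max = lℏ = 6ℏ.
For m_l = 2: cos θ = 2/√42, θ ≈ 72.02°.

θ_min ≈ 22.21°; L_z,max = 6ℏ; θ(m_l=2) ≈ 72.02°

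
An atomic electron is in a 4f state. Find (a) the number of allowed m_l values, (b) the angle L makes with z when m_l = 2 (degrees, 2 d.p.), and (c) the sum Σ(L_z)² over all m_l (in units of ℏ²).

7 values; θ(m_l=2) ≈ 54.74°; Σ(L_z)² = 28 ℏ²

For 4f, l = 3.
There are 2l+1 = 7 values of m_l.
For m_l = 2: cos θ = 2/√12, θ ≈ 54.74°.
Σ m_l² = 28, so Σ(L_z)² = 28 ℏ².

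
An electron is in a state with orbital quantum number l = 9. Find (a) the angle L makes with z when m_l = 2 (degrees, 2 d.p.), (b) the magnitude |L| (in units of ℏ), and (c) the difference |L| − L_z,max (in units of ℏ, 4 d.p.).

For m_l = 2: cos θ = 2/√90, θ ≈ 77.83°.
|L| = ℏ√(9·10) = 3√10 ℏ ≈ 9.487ℏ.
|L| − L_z,max = (3√10 − 9)ℏ ≈ 0.4868ℏ.

θ(m_l=2) ≈ 77.83°; |L| = 3√10 ℏ ≈ 9.487ℏ; |L|−L_z,max ≈ 0.4868ℏ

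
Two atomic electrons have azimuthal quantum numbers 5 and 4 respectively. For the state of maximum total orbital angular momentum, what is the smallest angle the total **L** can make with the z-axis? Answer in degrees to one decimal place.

θ_min ≈ 18.4°

The total orbital quantum number L ranges from |l₁ − l₂| to l₁ + l₂ in integer steps.
Allowed values: L = 1, 2, 3, 4, 5, 6, 7, 8, 9.
The maximum is L = 9, with |L_tot| = ℏ√(9·10) = 3√10 ℏ.
The minimum angle with z is arccos(9/√90) ≈ 18.4°.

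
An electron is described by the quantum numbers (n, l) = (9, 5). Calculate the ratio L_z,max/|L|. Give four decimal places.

L_z,max/|L| = 0.9129

|L| = √30 ℏ ≈ 5.4772ℏ, while L_z,max = lℏ = 5ℏ.
L_z,max/|L| = 5/√30 = 0.9129.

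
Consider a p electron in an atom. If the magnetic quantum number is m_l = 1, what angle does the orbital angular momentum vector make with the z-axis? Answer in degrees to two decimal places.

θ ≈ 45.00°

A p state has l = 1.
|L| = √(l(l+1)) ℏ = √2 ℏ.
L_z = m_l ℏ = 1ℏ.
cos θ = L_z/|L| = 1/√2, so θ ≈ 45.00°.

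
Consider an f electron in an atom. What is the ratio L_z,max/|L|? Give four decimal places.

L_z,max/|L| = 0.8660

An f state has l = 3.
|L| = 2√3 ℏ ≈ 3.4641ℏ, while L_z,max = lℏ = 3ℏ.
L_z,max/|L| = 3/√12 = 0.8660.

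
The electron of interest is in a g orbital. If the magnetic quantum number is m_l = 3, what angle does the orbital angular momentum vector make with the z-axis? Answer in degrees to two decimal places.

For a g orbital, l = 4.
|L|² = l(l+1)ℏ² = 20ℏ², so |L| = 2√5 ℏ.
L_z = m_l ℏ = 3ℏ.
cos θ = L_z/|L| = 3/√20, so θ ≈ 47.87°.

θ ≈ 47.87°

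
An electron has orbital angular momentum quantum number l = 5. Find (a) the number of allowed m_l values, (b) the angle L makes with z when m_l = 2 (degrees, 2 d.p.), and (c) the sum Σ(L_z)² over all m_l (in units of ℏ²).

There are 2l+1 = 11 values of m_l.
For m_l = 2: cos θ = 2/√30, θ ≈ 68.58°.
Σ m_l² = 110, so Σ(L_z)² = 110 ℏ².

11 values; θ(m_l=2) ≈ 68.58°; Σ(L_z)² = 110 ℏ²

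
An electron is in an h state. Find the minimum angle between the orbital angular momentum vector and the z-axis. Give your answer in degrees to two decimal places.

For an h orbital, l = 5.
|L| = √(l(l+1)) ℏ = √30 ℏ.
The smallest angle corresponds to the largest L_z, i.e. m_l = l = 5, giving L_z = 5ℏ.
cos θ_min = 5/√30, so θ_min ≈ 24.09°.

θ_min ≈ 24.09°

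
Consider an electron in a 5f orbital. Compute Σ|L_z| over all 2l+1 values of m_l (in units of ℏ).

Σ|L_z| = 12 ℏ

5f means n = 5, l = 3.
m_l runs from −3 to 3, i.e. {-3, -2, -1, 0, 1, 2, 3}.
Σ|m_l| = 2·3(3+1)/2 = 12.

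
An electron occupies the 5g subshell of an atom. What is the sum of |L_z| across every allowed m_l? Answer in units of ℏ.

5g means n = 5, l = 4.
m_l runs from −4 to 4, i.e. {-4, -3, -2, -1, 0, 1, 2, 3, 4}.
Σ|m_l| = 2(1+2+…+4) = 20.

Σ|L_z| = 20 ℏ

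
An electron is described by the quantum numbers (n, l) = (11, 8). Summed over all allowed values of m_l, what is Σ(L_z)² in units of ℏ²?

The allowed m_l values are -8, -7, -6, -5, -4, -3, -2, -1, 0, 1, 2, 3, 4, 5, 6, 7, 8.
Summing m² from −8 to 8: Σ m_l² = 408.

Σ(L_z)² = 408 ℏ²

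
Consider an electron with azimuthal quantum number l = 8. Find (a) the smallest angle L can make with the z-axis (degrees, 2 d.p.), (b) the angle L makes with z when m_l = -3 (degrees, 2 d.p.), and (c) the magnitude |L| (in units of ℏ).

θ_min ≈ 19.47°; θ(m_l=-3) ≈ 110.70°; |L| = 6√2 ℏ ≈ 8.485ℏ

cos θ_min = 8/√72, so θ_min ≈ 19.47°.
For m_l = -3: cos θ = -3/√72, θ ≈ 110.70°.
|L| = ℏ√(8·9) = 6√2 ℏ ≈ 8.485ℏ.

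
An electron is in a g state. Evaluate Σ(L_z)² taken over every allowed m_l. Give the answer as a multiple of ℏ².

A g state has l = 4.
m_l ∈ {-4, -3, -2, -1, 0, 1, 2, 3, 4}.
Σ m_l² = l(l+1)(2l+1)/3 = 4·5·9/3 = 60.

Σ(L_z)² = 60 ℏ²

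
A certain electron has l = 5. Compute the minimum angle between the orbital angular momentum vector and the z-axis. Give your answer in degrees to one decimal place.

|L| = √(l(l+1)) ℏ = √30 ℏ.
The smallest angle corresponds to the largest L_z, i.e. m_l = l = 5, giving L_z = 5ℏ.
cos θ_min = 5/√30, so θ_min ≈ 24.1°.

θ_min ≈ 24.1°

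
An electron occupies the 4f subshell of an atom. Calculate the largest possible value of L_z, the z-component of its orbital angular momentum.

4f means n = 4, l = 3.
L_z = m_l ℏ with m_l ∈ {−3, …, 3}; the maximum is m_l = 3.

L_z,max = 3ℏ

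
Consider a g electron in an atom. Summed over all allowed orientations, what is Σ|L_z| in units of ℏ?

For a g orbital, l = 4.
m_l ∈ {-4, -3, -2, -1, 0, 1, 2, 3, 4}.
Σ|m_l| = 2(1+2+…+4) = 20.

Σ|L_z| = 20 ℏ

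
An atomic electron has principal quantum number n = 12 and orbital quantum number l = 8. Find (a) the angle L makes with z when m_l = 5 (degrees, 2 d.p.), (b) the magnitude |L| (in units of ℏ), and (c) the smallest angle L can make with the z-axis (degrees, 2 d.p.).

For m_l = 5: cos θ = 5/√72, θ ≈ 53.90°.
|L| = ℏ√(8·9) = 6√2 ℏ ≈ 8.485ℏ.
cos θ_min = 8/√72, so θ_min ≈ 19.47°.

θ(m_l=5) ≈ 53.90°; |L| = 6√2 ℏ ≈ 8.485ℏ; θ_min ≈ 19.47°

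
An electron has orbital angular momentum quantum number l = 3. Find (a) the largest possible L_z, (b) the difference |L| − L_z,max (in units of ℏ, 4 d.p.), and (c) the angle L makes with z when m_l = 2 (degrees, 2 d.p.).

L_z,max = lℏ = 3ℏ.
|L| − L_z,max = (2√3 − 3)ℏ ≈ 0.4641ℏ.
For m_l = 2: cos θ = 2/√12, θ ≈ 54.74°.

L_z,max = 3ℏ; |L|−L_z,max ≈ 0.4641ℏ; θ(m_l=2) ≈ 54.74°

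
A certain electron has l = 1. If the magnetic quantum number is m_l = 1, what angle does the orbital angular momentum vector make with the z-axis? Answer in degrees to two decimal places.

θ ≈ 45.00°

|L|² = l(l+1)ℏ² = 2ℏ², so |L| = √2 ℏ.
L_z = m_l ℏ = 1ℏ.
cos θ = L_z/|L| = 1/√2, so θ ≈ 45.00°.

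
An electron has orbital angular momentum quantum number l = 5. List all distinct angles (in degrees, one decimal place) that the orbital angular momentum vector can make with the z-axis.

θ ∈ {24.1°, 43.1°, 56.8°, 68.6°, 79.5°, 90.0°, 100.5°, 111.4°, 123.2°, 136.9°, 155.9°}

|L|² = l(l+1)ℏ² = 30ℏ², so |L| = √30 ℏ.
cos θ = m_l/√30 for each m_l ∈ {-5, -4, -3, -2, -1, 0, 1, 2, 3, 4, 5}.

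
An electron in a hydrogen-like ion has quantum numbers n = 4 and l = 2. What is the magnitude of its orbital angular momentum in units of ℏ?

|L| = ℏ√(l(l+1)) = ℏ√(2·3) = √6 ℏ

|L| = √6 ℏ ≈ 2.449ℏ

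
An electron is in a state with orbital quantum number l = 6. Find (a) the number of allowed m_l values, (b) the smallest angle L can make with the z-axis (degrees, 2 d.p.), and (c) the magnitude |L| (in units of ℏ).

There are 2l+1 = 13 values of m_l.
cos θ_min = 6/√42, so θ_min ≈ 22.21°.
|L| = ℏ√(6·7) = √42 ℏ ≈ 6.481ℏ.

13 values; θ_min ≈ 22.21°; |L| = √42 ℏ ≈ 6.481ℏ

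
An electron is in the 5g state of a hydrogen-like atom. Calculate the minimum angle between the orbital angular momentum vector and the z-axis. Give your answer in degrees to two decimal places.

5g means n = 5, l = 4.
|L| = √(l(l+1)) ℏ = 2√5 ℏ.
The smallest angle corresponds to the largest L_z, i.e. m_l = l = 4, giving L_z = 4ℏ.
cos θ_min = 4/√20, so θ_min ≈ 26.57°.

θ_min ≈ 26.57°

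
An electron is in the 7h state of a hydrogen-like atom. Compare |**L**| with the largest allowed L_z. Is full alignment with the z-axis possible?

No: L_z,max = 5ℏ < |L| = √30 ℏ ≈ 5.477ℏ

7h means n = 7, l = 5.
|L| = √30 ℏ ≈ 5.4772ℏ, while L_z,max = lℏ = 5ℏ.
Since |L| > L_z,max, the vector can never point exactly along z; the closest it comes is θ_min = arccos(5/√30) ≈ 24.1°.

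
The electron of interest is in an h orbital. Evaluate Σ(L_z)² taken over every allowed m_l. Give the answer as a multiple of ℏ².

An h state has l = 5.
The allowed m_l values are -5, -4, -3, -2, -1, 0, 1, 2, 3, 4, 5.
Σ m_l² = 2·(1 + 4 + 9 + 16 + 25) = 110.

Σ(L_z)² = 110 ℏ²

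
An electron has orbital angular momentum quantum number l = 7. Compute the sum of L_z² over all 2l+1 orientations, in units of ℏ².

m_l ∈ {-7, -6, -5, -4, -3, -2, -1, 0, 1, 2, 3, 4, 5, 6, 7}.
Σ m_l² = 2·(1 + 4 + 9 + 16 + 25 + 36 + 49) = 280.

Σ(L_z)² = 280 ℏ²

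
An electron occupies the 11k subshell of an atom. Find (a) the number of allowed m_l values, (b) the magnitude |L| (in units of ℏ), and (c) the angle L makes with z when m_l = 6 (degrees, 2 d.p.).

The 11k subshell has l = 7.
There are 2l+1 = 15 values of m_l.
|L| = ℏ√(7·8) = 2√14 ℏ ≈ 7.483ℏ.
For m_l = 6: cos θ = 6/√56, θ ≈ 36.70°.

15 values; |L| = 2√14 ℏ ≈ 7.483ℏ; θ(m_l=6) ≈ 36.70°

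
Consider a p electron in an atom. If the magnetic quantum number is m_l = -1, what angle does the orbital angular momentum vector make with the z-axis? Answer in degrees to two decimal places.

θ ≈ 135.00°

A p state has l = 1.
|L|² = l(l+1)ℏ² = 2ℏ², so |L| = √2 ℏ.
L_z = m_l ℏ = −1ℏ.
cos θ = L_z/|L| = -1/√2, so θ ≈ 135.00°.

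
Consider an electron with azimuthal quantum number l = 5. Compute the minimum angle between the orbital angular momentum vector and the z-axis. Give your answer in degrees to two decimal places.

|L|² = l(l+1)ℏ² = 30ℏ², so |L| = √30 ℏ.
The smallest angle corresponds to the largest L_z, i.e. m_l = l = 5, giving L_z = 5ℏ.
cos θ_min = 5/√30, so θ_min ≈ 24.09°.

θ_min ≈ 24.09°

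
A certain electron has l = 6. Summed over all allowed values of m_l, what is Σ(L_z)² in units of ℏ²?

Σ(L_z)² = 182 ℏ²

m_l ∈ {-6, -5, -4, -3, -2, -1, 0, 1, 2, 3, 4, 5, 6}.
Σ m_l² = 2·(1 + 4 + 9 + 16 + 25 + 36) = 182.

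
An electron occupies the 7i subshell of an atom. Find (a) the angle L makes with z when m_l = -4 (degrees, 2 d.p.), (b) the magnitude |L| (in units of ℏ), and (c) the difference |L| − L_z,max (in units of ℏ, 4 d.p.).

θ(m_l=-4) ≈ 128.11°; |L| = √42 ℏ ≈ 6.481ℏ; |L|−L_z,max ≈ 0.4807ℏ

The 7i subshell has l = 6.
For m_l = -4: cos θ = -4/√42, θ ≈ 128.11°.
|L| = ℏ√(6·7) = √42 ℏ ≈ 6.481ℏ.
|L| − L_z,max = (√42 − 6)ℏ ≈ 0.4807ℏ.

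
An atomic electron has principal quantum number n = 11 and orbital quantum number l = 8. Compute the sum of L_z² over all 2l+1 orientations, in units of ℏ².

m_l runs from −8 to 8, i.e. {-8, -7, -6, -5, -4, -3, -2, -1, 0, 1, 2, 3, 4, 5, 6, 7, 8}.
Summing m² from −8 to 8: Σ m_l² = 408.

Σ(L_z)² = 408 ℏ²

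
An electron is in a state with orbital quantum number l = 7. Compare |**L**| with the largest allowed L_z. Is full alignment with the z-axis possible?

|L| = 2√14 ℏ ≈ 7.4833ℏ, while L_z,max = lℏ = 7ℏ.
Since |L| > L_z,max, the vector can never point exactly along z; the closest it comes is θ_min = arccos(7/√56) ≈ 20.7°.

No: L_z,max = 7ℏ < |L| = 2√14 ℏ ≈ 7.483ℏ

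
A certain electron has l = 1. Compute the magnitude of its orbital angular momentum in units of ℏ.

|L| = ℏ√(l(l+1)) = ℏ√(1·2) = √2 ℏ

|L| = √2 ℏ ≈ 1.414ℏ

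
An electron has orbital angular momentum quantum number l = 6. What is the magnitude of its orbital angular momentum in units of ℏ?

|L| = √42 ℏ ≈ 6.481ℏ

|L| = ℏ√(l(l+1)) = ℏ√(6·7) = √42 ℏ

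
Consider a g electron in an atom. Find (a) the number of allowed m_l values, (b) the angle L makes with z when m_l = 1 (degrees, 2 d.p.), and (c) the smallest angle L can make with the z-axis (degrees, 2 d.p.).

For a g orbital, l = 4.
There are 2l+1 = 9 values of m_l.
For m_l = 1: cos θ = 1/√20, θ ≈ 77.08°.
cos θ_min = 4/√20, so θ_min ≈ 26.57°.

9 values; θ(m_l=1) ≈ 77.08°; θ_min ≈ 26.57°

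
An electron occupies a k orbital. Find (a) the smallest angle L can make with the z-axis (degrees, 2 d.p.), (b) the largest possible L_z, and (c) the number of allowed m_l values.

K corresponds to l = 7.
cos θ_min = 7/√56, so θ_min ≈ 20.70°.
L_z,max = lℏ = 7ℏ.
There are 2l+1 = 15 values of m_l.

θ_min ≈ 20.70°; L_z,max = 7ℏ; 15 values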